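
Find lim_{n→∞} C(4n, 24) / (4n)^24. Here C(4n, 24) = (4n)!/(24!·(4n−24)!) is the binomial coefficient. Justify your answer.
lim = 1/24! = 1/620448401733239439360000

With N = 4n → ∞: C(N, 24) / N^24 = [N(N−1)…(N−23)] / (24! · N^24) = (1/24!) · 1 · (1 − 1/(4n)) · … · (1 − 23/(4n)). Each factor → 1 as N → ∞, so the limit is 1/24! = 1/620448401733239439360000.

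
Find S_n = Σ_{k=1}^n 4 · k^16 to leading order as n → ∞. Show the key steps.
S_n ~ 4 · n^17 / 17

By integral comparison (Euler-Maclaurin), Σ_{k=1}^n 4 · k^16 = 4 · ∫_0^n x^16 dx + O(n^16) = 4 · n^17/17 + O(n^16). (Equivalently, Faulhaber's formula gives the same leading term.)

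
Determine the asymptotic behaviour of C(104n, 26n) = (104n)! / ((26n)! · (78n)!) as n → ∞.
C(104n, 26n) ~ (256/27)^(26n) · sqrt(2/(3π·26n))

Write N = 26n. Apply Stirling to each factorial:
  (4N)! ~ sqrt(2π·4N) · (4N/e)^(4N),
  N! ~ sqrt(2π N) · (N/e)^N,
  (3N)! ~ sqrt(2π·3N) · (3N/e)^(3N).
The exponential factors combine to (4N)^(4N) / (N^N · (3N)^(3N)) = 4^(4N)/3^(3N) = (4^4/3^3)^N = (256/27)^N.
The square-root prefactors combine to sqrt(2π·4N) / (sqrt(2π N)·sqrt(2π·3N)) = sqrt(4 / (2π·3·N)) = sqrt(2/(3π·26n)).
Substituting N = 26n: C(104n, 26n) ~ (256/27)^(26n) · sqrt(2/(3π·26n)).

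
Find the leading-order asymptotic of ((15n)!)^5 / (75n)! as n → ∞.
((15n)!)^5/(75n)! ~ ((2π·15n)^(4/2) / sqrt(5)) · 5^(−5·15n)  →  0

Write N = 15n. Stirling: N! ~ sqrt(2π N)(N/e)^N and (5N)! ~ sqrt(2π·5N)·(5N/e)^(5N).
  (N!)^5/(5N)! ~ (2π N)^(5/2) (N/e)^(5N) / [sqrt(2π·5N) (5N/e)^(5N)]
     = (2π N)^(5/2) / sqrt(2π·5N) · (N/(5N))^(5N)
     = (2π N)^((5−1)/2) / sqrt(5) · 5^(−5N).
Since 5^5 > 1, the factor 5^(−5N) decays exponentially, so the ratio → 0. Substituting N = 15n gives the stated form.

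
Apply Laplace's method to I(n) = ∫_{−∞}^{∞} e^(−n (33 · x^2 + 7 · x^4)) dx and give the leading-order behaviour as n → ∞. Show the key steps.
I(n) ~ sqrt(π/(33n))

φ(x) = 33 · x^2 + 7 · x^4 has its unique global minimum at x* = 0 (since φ'(x) = 66x + 28x^3 = 0 only at x = 0 for real x with both coefficients positive, and φ → ∞ as |x| → ∞). At x* = 0, φ(0) = 0 and φ''(0) = 66. Laplace's method then gives
  I(n) ~ sqrt(2π / (n · φ''(0))) · e^(−n φ(0)) = sqrt(2π / (66n)) = sqrt(π/(33n)).
The 7 · x^4 term contributes only at subleading order (an O(1/n) relative correction).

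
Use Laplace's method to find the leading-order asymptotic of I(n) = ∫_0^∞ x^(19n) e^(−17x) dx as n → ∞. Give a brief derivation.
I(n) ~ (sqrt(2π·19n) / 17) · (19n/(17e))^(19n)

Write the integrand as exp(19n ln x − 17x) and set f(x) = 19n ln x − 17x. Then f'(x) = 19n/x − 17 = 0 at x* = 19n/17, and f''(x*) = −19n/x*^2 = −17^2/(19n). Laplace's method (interior maximum) gives
  I(n) ~ e^(f(x*)) · sqrt(2π / |f''(x*)|)
        = exp(19n ln(19n/17) − 19n) · sqrt(2π · 19n / 17^2)
        = (19n/17)^(19n) e^(−19n) · sqrt(2π·19n) / 17
        = (sqrt(2π·19n) / 17) · (19n/(17e))^(19n).
This matches Γ(19n+1)/17^(19n+1) with Stirling applied to Γ.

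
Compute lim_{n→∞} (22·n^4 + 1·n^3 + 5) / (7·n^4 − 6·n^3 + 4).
lim = 22/7

For large n the leading n^4 terms dominate both numerator and denominator. Dividing top and bottom by n^4, every other term tends to 0, leaving 22/7.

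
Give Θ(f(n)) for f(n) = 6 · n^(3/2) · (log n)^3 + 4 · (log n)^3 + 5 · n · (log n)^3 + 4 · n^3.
f(n) ∈ Θ(n^3)

Compare the terms by growth order. For large n, n^a · (log n)^b dominates n^a' · (log n)^b' iff a > a', or (a = a' and b > b'). Ranking the 4 terms shows the dominant one is 4 · n^3. Hence f(n) ∈ Θ(n^3).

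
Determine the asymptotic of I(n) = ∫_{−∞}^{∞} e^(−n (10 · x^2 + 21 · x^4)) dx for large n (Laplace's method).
I(n) ~ sqrt(π/(10n))

φ(x) = 10 · x^2 + 21 · x^4 has its unique global minimum at x* = 0 (since φ'(x) = 20x + 84x^3 = 0 only at x = 0 for real x with both coefficients positive, and φ → ∞ as |x| → ∞). At x* = 0, φ(0) = 0 and φ''(0) = 20. Laplace's method then gives
  I(n) ~ sqrt(2π / (n · φ''(0))) · e^(−n φ(0)) = sqrt(2π / (20n)) = sqrt(π/(10n)).
The 21 · x^4 term contributes only at subleading order (an O(1/n) relative correction).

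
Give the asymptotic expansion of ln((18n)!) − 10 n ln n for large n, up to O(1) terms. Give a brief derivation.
ln((18n)!) − 10 n ln n = 8 n ln n + 18(ln 18 − 1) n + (1/2) ln(2π·18n) + O(1/n)

Stirling: ln((18n)!) = 18n ln(18n) − 18n + (1/2) ln(2π·18n) + O(1/n).
Expand 18n ln(18n) = 18n (ln n + ln 18) = 18n ln n + 18n ln 18.
Subtract 10n ln n: leading term is (18 − 10) n ln n = 8 n ln n. The next term is 18n ln 18 − 18n = 18(ln 18 − 1) n. Then the (1/2) ln(2π·18n) correction.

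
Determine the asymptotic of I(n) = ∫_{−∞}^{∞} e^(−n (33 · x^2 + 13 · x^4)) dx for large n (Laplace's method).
I(n) ~ sqrt(π/(33n))

φ(x) = 33 · x^2 + 13 · x^4 has its unique global minimum at x* = 0 (since φ'(x) = 66x + 52x^3 = 0 only at x = 0 for real x with both coefficients positive, and φ → ∞ as |x| → ∞). At x* = 0, φ(0) = 0 and φ''(0) = 66. Laplace's method then gives
  I(n) ~ sqrt(2π / (n · φ''(0))) · e^(−n φ(0)) = sqrt(2π / (66n)) = sqrt(π/(33n)).
The 13 · x^4 term contributes only at subleading order (an O(1/n) relative correction).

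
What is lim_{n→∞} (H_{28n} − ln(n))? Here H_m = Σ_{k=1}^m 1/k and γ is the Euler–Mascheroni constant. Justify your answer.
lim = ln 28 + γ

By Euler-Maclaurin, H_m = ln m + γ + O(1/m). So
  H_{28n} − ln(n) = ln(28n) + γ − ln(n) + O(1/n)
                       = ln(28/1) + γ + O(1/n).
Hence the limit is ln(28/1) + γ.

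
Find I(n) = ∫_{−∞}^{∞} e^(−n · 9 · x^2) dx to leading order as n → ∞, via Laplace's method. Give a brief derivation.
I(n) = sqrt(π/(9n))

Here φ(x) = 9 · x^2 has its unique minimum at x* = 0 with φ(x*) = 0 and φ''(x*) = 18. Laplace's method gives
  I(n) ~ e^(−n φ(x*)) · sqrt(2π / (n · φ''(x*))) = sqrt(2π / (18n)) = sqrt(π/(9n)).
This is exact: substituting u = (x − 0)·sqrt(9n) gives I(n) = (1/sqrt(9n)) ∫_{−∞}^{∞} e^(−u^2) du = sqrt(π/(9n)).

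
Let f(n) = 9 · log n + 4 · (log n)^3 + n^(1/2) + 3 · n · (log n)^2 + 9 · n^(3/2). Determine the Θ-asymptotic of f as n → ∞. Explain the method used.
f(n) ∈ Θ(n^(3/2))

Compare the terms by growth order. For large n, n^a · (log n)^b dominates n^a' · (log n)^b' iff a > a', or (a = a' and b > b'). Ranking the 5 terms shows the dominant one is 9 · n^(3/2). Hence f(n) ∈ Θ(n^(3/2)).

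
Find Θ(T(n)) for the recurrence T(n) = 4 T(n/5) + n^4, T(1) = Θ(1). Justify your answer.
T(n) = Θ(n^4)

log_5 4 ≈ 0.861. f(n) = n^4 dominates n^(log_5 4) since 4 > 0.861, and the regularity condition a·f(n/b) = 4·(n/5)^4 = (4/625)·n^4 ≤ c·f(n) holds with c = 4/625 ≈ 0.0064 < 1. So this is Case 3: T(n) = Θ(f(n)) = Θ(n^4).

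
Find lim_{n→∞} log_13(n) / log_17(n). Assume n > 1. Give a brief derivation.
lim = ln(17) / ln(13) = log_13(17)

Change of base: log_13(n) = ln n / ln 13 and log_17(n) = ln n / ln 17. The ratio is (ln n / ln 13) · (ln 17 / ln n) = ln 17 / ln 13, a constant independent of n. So the limit is ln 17 / ln 13 = log_13(17).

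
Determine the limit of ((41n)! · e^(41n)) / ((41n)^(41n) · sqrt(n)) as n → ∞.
lim = sqrt(2π·41)

Stirling: (41n)! ~ sqrt(2π·41n) · (41n/e)^(41n). Hence
  (41n)! · e^(41n) / (41n)^(41n) ~ sqrt(2π·41n).
Dividing by sqrt(n): sqrt(2π·41n) / sqrt(n) = sqrt(2π·41) · n^((1−1)/2), so the limit is sqrt(2π·41).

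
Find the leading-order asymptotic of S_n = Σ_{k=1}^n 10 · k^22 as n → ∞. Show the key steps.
S_n ~ 10 · n^23 / 23

By integral comparison (Euler-Maclaurin), Σ_{k=1}^n 10 · k^22 = 10 · ∫_0^n x^22 dx + O(n^22) = 10 · n^23/23 + O(n^22). (Equivalently, Faulhaber's formula gives the same leading term.)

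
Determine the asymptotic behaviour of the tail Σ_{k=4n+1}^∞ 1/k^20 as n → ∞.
Σ_{k>4n} 1/k^20 ~ 1/(19 · (4n)^19)

Compare to the integral: ∫_{4n}^∞ x^(−20) dx = [−x^(−19)/19]_{4n}^∞ = 1/((20−1)·(4n)^19). Euler-Maclaurin then gives
  Σ_{k>4n} 1/k^20 = ∫_{4n}^∞ dx/x^20 − 1/(2·(4n)^20) + O(1/(4n)^21).
(Equivalently this is ζ(20) − Σ_{k≤4n} 1/k^20.)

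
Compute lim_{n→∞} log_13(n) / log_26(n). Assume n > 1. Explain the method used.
lim = ln(26) / ln(13) = log_13(26)

Change of base: log_13(n) = ln n / ln 13 and log_26(n) = ln n / ln 26. The ratio is (ln n / ln 13) · (ln 26 / ln n) = ln 26 / ln 13, a constant independent of n. So the limit is ln 26 / ln 13 = log_13(26).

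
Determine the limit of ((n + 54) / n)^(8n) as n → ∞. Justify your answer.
lim = e^432

Rewrite as (1 + 54/n)^(8n). By the standard limit (1 + x/n)^n → e^x, we have (1 + 54/n)^n → e^54, and raising to the 8th power gives e^432.
More precisely, ln[(1 + 54/n)^(8n)] = 8n · ln(1 + 54/n) = 8n · (54/n + O(1/n^2)) = 432 + O(1/n) → 432.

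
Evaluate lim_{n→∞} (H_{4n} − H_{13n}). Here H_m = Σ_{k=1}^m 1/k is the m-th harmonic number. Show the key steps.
lim = ln(4/13)

Euler-Maclaurin gives H_m = ln m + γ + 1/(2m) + O(1/m^2). The γ and O(1/m) terms cancel in the difference:
  H_{4n} − H_{13n} = ln(4n) − ln(13n) + O(1/n) = ln(4/13) + O(1/n).
Hence the limit is ln(4/13).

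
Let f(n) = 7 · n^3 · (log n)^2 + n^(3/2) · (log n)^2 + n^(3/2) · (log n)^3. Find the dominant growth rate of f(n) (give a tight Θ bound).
f(n) ∈ Θ(n^3 · (log n)^2)

Compare the terms by growth order. For large n, n^a · (log n)^b dominates n^a' · (log n)^b' iff a > a', or (a = a' and b > b'). Ranking the 3 terms shows the dominant one is 7 · n^3 · (log n)^2. Hence f(n) ∈ Θ(n^3 · (log n)^2).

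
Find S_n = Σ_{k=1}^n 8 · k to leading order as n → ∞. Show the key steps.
S_n ~ 4 · n^2

By integral comparison (Euler-Maclaurin), Σ_{k=1}^n 8 · k = 8 · ∫_0^n x^1 dx + O(n) = 8 · n^2/2 = 4 · n^2 + O(n). (Equivalently, Faulhaber's formula gives the same leading term.)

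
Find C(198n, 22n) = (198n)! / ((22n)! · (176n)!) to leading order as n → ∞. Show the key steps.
C(198n, 22n) ~ (387420489/16777216)^(22n) · sqrt(9/(16π·22n))

Write N = 22n. Apply Stirling to each factorial:
  (9N)! ~ sqrt(2π·9N) · (9N/e)^(9N),
  N! ~ sqrt(2π N) · (N/e)^N,
  (8N)! ~ sqrt(2π·8N) · (8N/e)^(8N).
The exponential factors combine to (9N)^(9N) / (N^N · (8N)^(8N)) = 9^(9N)/8^(8N) = (9^9/8^8)^N = (387420489/16777216)^N.
The square-root prefactors combine to sqrt(2π·9N) / (sqrt(2π N)·sqrt(2π·8N)) = sqrt(9 / (2π·8·N)) = sqrt(9/(16π·22n)).
Substituting N = 22n: C(198n, 22n) ~ (387420489/16777216)^(22n) · sqrt(9/(16π·22n)).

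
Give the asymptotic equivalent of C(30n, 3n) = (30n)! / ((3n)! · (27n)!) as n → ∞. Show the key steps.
C(30n, 3n) ~ (10000000000/387420489)^(3n) · sqrt(5/(9π·3n))

Write N = 3n. Apply Stirling to each factorial:
  (10N)! ~ sqrt(2π·10N) · (10N/e)^(10N),
  N! ~ sqrt(2π N) · (N/e)^N,
  (9N)! ~ sqrt(2π·9N) · (9N/e)^(9N).
The exponential factors combine to (10N)^(10N) / (N^N · (9N)^(9N)) = 10^(10N)/9^(9N) = (10^10/9^9)^N = (10000000000/387420489)^N.
The square-root prefactors combine to sqrt(2π·10N) / (sqrt(2π N)·sqrt(2π·9N)) = sqrt(10 / (2π·9·N)) = sqrt(5/(9π·3n)).
Substituting N = 3n: C(30n, 3n) ~ (10000000000/387420489)^(3n) · sqrt(5/(9π·3n)).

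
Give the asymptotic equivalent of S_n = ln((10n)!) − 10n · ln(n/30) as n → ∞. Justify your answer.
S_n ~ 10n · (ln 300 − 1) + O(ln n)

Stirling: ln((10n)!) = 10n ln(10n) − 10n + O(ln n).
  S_n = 10n ln(10n) − 10n − 10n ln(n/30) + O(ln n)
      = 10n ln(10n) − 10n ln n + 10n ln 30 − 10n + O(ln n)
      = 10n ln 10 + 10n ln 30 − 10n + O(ln n)
      = 10n (ln 300 − 1) + O(ln n).
Numerically ln(300) − 1 ≈ 4.7038.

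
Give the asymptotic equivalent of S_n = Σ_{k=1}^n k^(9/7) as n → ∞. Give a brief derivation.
S_n ~ (7/16) · n^(16/7)

Integral comparison: Σ_{k=1}^n k^(9/7) = ∫_0^n x^(9/7) dx + O(n^(9/7)). The integral is n^(1 + 9/7) / (1 + 9/7) = n^((9+7)/7) / ((9+7)/7) = (7/16) · n^(16/7).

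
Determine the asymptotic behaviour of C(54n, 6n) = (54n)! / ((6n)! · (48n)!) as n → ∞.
C(54n, 6n) ~ (387420489/16777216)^(6n) · sqrt(9/(16π·6n))

Write N = 6n. Apply Stirling to each factorial:
  (9N)! ~ sqrt(2π·9N) · (9N/e)^(9N),
  N! ~ sqrt(2π N) · (N/e)^N,
  (8N)! ~ sqrt(2π·8N) · (8N/e)^(8N).
The exponential factors combine to (9N)^(9N) / (N^N · (8N)^(8N)) = 9^(9N)/8^(8N) = (9^9/8^8)^N = (387420489/16777216)^N.
The square-root prefactors combine to sqrt(2π·9N) / (sqrt(2π N)·sqrt(2π·8N)) = sqrt(9 / (2π·8·N)) = sqrt(9/(16π·6n)).
Substituting N = 6n: C(54n, 6n) ~ (387420489/16777216)^(6n) · sqrt(9/(16π·6n)).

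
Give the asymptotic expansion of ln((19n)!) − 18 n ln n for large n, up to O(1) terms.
ln((19n)!) − 18 n ln n = n ln n + 19(ln 19 − 1) n + (1/2) ln(2π·19n) + O(1/n)

Stirling: ln((19n)!) = 19n ln(19n) − 19n + (1/2) ln(2π·19n) + O(1/n).
Expand 19n ln(19n) = 19n (ln n + ln 19) = 19n ln n + 19n ln 19.
Subtract 18n ln n: leading term is (19 − 18) n ln n = n ln n. The next term is 19n ln 19 − 19n = 19(ln 19 − 1) n. Then the (1/2) ln(2π·19n) correction.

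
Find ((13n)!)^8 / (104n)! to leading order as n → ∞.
((13n)!)^8/(104n)! ~ ((2π·13n)^(7/2) / sqrt(8)) · 8^(−8·13n)  →  0

Write N = 13n. Stirling: N! ~ sqrt(2π N)(N/e)^N and (8N)! ~ sqrt(2π·8N)·(8N/e)^(8N).
  (N!)^8/(8N)! ~ (2π N)^(8/2) (N/e)^(8N) / [sqrt(2π·8N) (8N/e)^(8N)]
     = (2π N)^(8/2) / sqrt(2π·8N) · (N/(8N))^(8N)
     = (2π N)^((8−1)/2) / sqrt(8) · 8^(−8N).
Since 8^8 > 1, the factor 8^(−8N) decays exponentially, so the ratio → 0. Substituting N = 13n gives the stated form.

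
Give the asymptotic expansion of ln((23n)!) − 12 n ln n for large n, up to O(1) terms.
ln((23n)!) − 12 n ln n = 11 n ln n + 23(ln 23 − 1) n + (1/2) ln(2π·23n) + O(1/n)

Stirling: ln((23n)!) = 23n ln(23n) − 23n + (1/2) ln(2π·23n) + O(1/n).
Expand 23n ln(23n) = 23n (ln n + ln 23) = 23n ln n + 23n ln 23.
Subtract 12n ln n: leading term is (23 − 12) n ln n = 11 n ln n. The next term is 23n ln 23 − 23n = 23(ln 23 − 1) n. Then the (1/2) ln(2π·23n) correction.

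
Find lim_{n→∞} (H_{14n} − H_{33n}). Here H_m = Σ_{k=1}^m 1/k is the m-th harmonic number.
lim = ln(14/33)

Euler-Maclaurin gives H_m = ln m + γ + 1/(2m) + O(1/m^2). The γ and O(1/m) terms cancel in the difference:
  H_{14n} − H_{33n} = ln(14n) − ln(33n) + O(1/n) = ln(14/33) + O(1/n).
Hence the limit is ln(14/33).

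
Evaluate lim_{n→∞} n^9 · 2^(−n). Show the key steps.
lim = 0

Exponentials with base > 1 dominate every fixed polynomial: for any fixed c, n^c / 2^n → 0 as n → ∞ (e.g. by the ratio test, or by writing 2^n = e^(n ln 2) and noting e^(n ln 2) / n^c → ∞). Hence n^9 · 2^(−n) = n^9 / 2^n → 0.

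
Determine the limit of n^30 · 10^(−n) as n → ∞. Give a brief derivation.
lim = 0

Exponentials with base > 1 dominate every fixed polynomial: for any fixed c, n^c / 10^n → 0 as n → ∞ (e.g. by the ratio test, or by writing 10^n = e^(n ln 10) and noting e^(n ln 10) / n^c → ∞). Hence n^30 · 10^(−n) = n^30 / 10^n → 0.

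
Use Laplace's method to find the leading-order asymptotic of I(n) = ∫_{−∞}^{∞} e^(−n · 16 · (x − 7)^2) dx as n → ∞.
I(n) = sqrt(π/(16n))

Here φ(x) = 16 · (x − 7)^2 has its unique minimum at x* = 7 with φ(x*) = 0 and φ''(x*) = 32. Laplace's method gives
  I(n) ~ e^(−n φ(x*)) · sqrt(2π / (n · φ''(x*))) = sqrt(2π / (32n)) = sqrt(π/(16n)).
This is exact: substituting u = (x − 7)·sqrt(16n) gives I(n) = (1/sqrt(16n)) ∫_{−∞}^{∞} e^(−u^2) du = sqrt(π/(16n)).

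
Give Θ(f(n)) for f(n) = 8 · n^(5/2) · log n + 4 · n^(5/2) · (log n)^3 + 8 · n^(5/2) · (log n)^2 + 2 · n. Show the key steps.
f(n) ∈ Θ(n^(5/2) · (log n)^3)

Compare the terms by growth order. For large n, n^a · (log n)^b dominates n^a' · (log n)^b' iff a > a', or (a = a' and b > b'). Ranking the 4 terms shows the dominant one is 4 · n^(5/2) · (log n)^3. Hence f(n) ∈ Θ(n^(5/2) · (log n)^3).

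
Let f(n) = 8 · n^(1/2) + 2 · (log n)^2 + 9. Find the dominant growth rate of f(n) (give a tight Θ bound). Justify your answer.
f(n) ∈ Θ(n^(1/2))

Compare the terms by growth order. For large n, n^a · (log n)^b dominates n^a' · (log n)^b' iff a > a', or (a = a' and b > b'). Ranking the 3 terms shows the dominant one is 8 · n^(1/2). Hence f(n) ∈ Θ(n^(1/2)).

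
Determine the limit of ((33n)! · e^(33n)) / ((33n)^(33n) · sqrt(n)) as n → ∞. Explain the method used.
lim = sqrt(2π·33)

Stirling: (33n)! ~ sqrt(2π·33n) · (33n/e)^(33n). Hence
  (33n)! · e^(33n) / (33n)^(33n) ~ sqrt(2π·33n).
Dividing by sqrt(n): sqrt(2π·33n) / sqrt(n) = sqrt(2π·33) · n^((1−1)/2), so the limit is sqrt(2π·33).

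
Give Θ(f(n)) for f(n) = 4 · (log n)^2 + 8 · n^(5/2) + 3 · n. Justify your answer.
f(n) ∈ Θ(n^(5/2))

Compare the terms by growth order. For large n, n^a · (log n)^b dominates n^a' · (log n)^b' iff a > a', or (a = a' and b > b'). Ranking the 3 terms shows the dominant one is 8 · n^(5/2). Hence f(n) ∈ Θ(n^(5/2)).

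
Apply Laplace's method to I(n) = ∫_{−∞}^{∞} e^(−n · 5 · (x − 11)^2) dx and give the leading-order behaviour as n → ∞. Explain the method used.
I(n) = sqrt(π/(5n))

Here φ(x) = 5 · (x − 11)^2 has its unique minimum at x* = 11 with φ(x*) = 0 and φ''(x*) = 10. Laplace's method gives
  I(n) ~ e^(−n φ(x*)) · sqrt(2π / (n · φ''(x*))) = sqrt(2π / (10n)) = sqrt(π/(5n)).
This is exact: substituting u = (x − 11)·sqrt(5n) gives I(n) = (1/sqrt(5n)) ∫_{−∞}^{∞} e^(−u^2) du = sqrt(π/(5n)).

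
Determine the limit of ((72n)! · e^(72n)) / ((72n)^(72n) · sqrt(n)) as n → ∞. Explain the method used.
lim = sqrt(2π·72)

Stirling: (72n)! ~ sqrt(2π·72n) · (72n/e)^(72n). Hence
  (72n)! · e^(72n) / (72n)^(72n) ~ sqrt(2π·72n).
Dividing by sqrt(n): sqrt(2π·72n) / sqrt(n) = sqrt(2π·72) · n^((1−1)/2), so the limit is sqrt(2π·72).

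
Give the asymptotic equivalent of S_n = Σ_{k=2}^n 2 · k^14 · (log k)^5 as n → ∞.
S_n ~ 2 · n^15 · (log n)^5 / 15

By integral comparison, S_n = ∫_1^n 2 · x^14 · (log x)^5 dx + O(n^14 · (log n)^5). For the integral, the leading term of ∫_1^n x^14 (log x)^5 dx is n^15/15 · (log n)^5 (by repeated integration by parts; each step lowers the log-exponent and produces a relatively O(1/log n) correction). Hence S_n ~ 2 · n^15 · (log n)^5 / 15.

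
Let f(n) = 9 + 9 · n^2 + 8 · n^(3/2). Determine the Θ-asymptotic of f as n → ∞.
f(n) ∈ Θ(n^2)

Compare the terms by growth order. For large n, n^a · (log n)^b dominates n^a' · (log n)^b' iff a > a', or (a = a' and b > b'). Ranking the 3 terms shows the dominant one is 9 · n^2. Hence f(n) ∈ Θ(n^2).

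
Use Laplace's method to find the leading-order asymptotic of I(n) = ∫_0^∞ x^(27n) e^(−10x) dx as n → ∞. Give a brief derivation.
I(n) ~ (sqrt(2π·27n) / 10) · (27n/(10e))^(27n)

Write the integrand as exp(27n ln x − 10x) and set f(x) = 27n ln x − 10x. Then f'(x) = 27n/x − 10 = 0 at x* = 27n/10, and f''(x*) = −27n/x*^2 = −10^2/(27n). Laplace's method (interior maximum) gives
  I(n) ~ e^(f(x*)) · sqrt(2π / |f''(x*)|)
        = exp(27n ln(27n/10) − 27n) · sqrt(2π · 27n / 10^2)
        = (27n/10)^(27n) e^(−27n) · sqrt(2π·27n) / 10
        = (sqrt(2π·27n) / 10) · (27n/(10e))^(27n).
This matches Γ(27n+1)/10^(27n+1) with Stirling applied to Γ.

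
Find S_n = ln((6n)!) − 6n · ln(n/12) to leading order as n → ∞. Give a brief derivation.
S_n ~ 6n · (ln 72 − 1) + O(ln n)

Stirling: ln((6n)!) = 6n ln(6n) − 6n + O(ln n).
  S_n = 6n ln(6n) − 6n − 6n ln(n/12) + O(ln n)
      = 6n ln(6n) − 6n ln n + 6n ln 12 − 6n + O(ln n)
      = 6n ln 6 + 6n ln 12 − 6n + O(ln n)
      = 6n (ln 72 − 1) + O(ln n).
Numerically ln(72) − 1 ≈ 3.2767.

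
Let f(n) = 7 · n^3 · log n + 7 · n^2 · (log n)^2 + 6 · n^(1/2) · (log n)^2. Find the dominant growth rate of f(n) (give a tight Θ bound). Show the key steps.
f(n) ∈ Θ(n^3 · log n)

Compare the terms by growth order. For large n, n^a · (log n)^b dominates n^a' · (log n)^b' iff a > a', or (a = a' and b > b'). Ranking the 3 terms shows the dominant one is 7 · n^3 · log n. Hence f(n) ∈ Θ(n^3 · log n).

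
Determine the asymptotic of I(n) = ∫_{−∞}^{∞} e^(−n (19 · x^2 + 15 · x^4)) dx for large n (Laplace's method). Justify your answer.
I(n) ~ sqrt(π/(19n))

φ(x) = 19 · x^2 + 15 · x^4 has its unique global minimum at x* = 0 (since φ'(x) = 38x + 60x^3 = 0 only at x = 0 for real x with both coefficients positive, and φ → ∞ as |x| → ∞). At x* = 0, φ(0) = 0 and φ''(0) = 38. Laplace's method then gives
  I(n) ~ sqrt(2π / (n · φ''(0))) · e^(−n φ(0)) = sqrt(2π / (38n)) = sqrt(π/(19n)).
The 15 · x^4 term contributes only at subleading order (an O(1/n) relative correction).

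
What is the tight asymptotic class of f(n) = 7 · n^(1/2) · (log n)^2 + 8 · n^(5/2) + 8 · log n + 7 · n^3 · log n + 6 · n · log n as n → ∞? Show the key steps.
f(n) ∈ Θ(n^3 · log n)

Compare the terms by growth order. For large n, n^a · (log n)^b dominates n^a' · (log n)^b' iff a > a', or (a = a' and b > b'). Ranking the 5 terms shows the dominant one is 7 · n^3 · log n. Hence f(n) ∈ Θ(n^3 · log n).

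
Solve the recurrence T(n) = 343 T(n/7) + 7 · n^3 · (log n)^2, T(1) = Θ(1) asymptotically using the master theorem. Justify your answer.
T(n) = Θ(n^3 · (log n)^3)

Here log_7 343 = 3 and f(n) = 7 · n^3 · (log n)^2 = Θ(n^(log_7 343) · (log n)^2). This is the extended Case 2 of the master theorem (f matches the critical exponent up to log factors), giving T(n) = Θ(n^(log_7 343) · (log n)^(2+1)) = Θ(n^3 · (log n)^3).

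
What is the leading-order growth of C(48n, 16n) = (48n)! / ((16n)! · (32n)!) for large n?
C(48n, 16n) ~ (27/4)^(16n) · sqrt(3/(4π·16n))

Write N = 16n. Apply Stirling to each factorial:
  (3N)! ~ sqrt(2π·3N) · (3N/e)^(3N),
  N! ~ sqrt(2π N) · (N/e)^N,
  (2N)! ~ sqrt(2π·2N) · (2N/e)^(2N).
The exponential factors combine to (3N)^(3N) / (N^N · (2N)^(2N)) = 3^(3N)/2^(2N) = (3^3/2^2)^N = (27/4)^N.
The square-root prefactors combine to sqrt(2π·3N) / (sqrt(2π N)·sqrt(2π·2N)) = sqrt(3 / (2π·2·N)) = sqrt(3/(4π·16n)).
Substituting N = 16n: C(48n, 16n) ~ (27/4)^(16n) · sqrt(3/(4π·16n)).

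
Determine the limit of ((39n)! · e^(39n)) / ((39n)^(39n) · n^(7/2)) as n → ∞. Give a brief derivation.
lim = 0

Stirling: (39n)! ~ sqrt(2π·39n) · (39n/e)^(39n). Hence
  (39n)! · e^(39n) / (39n)^(39n) ~ sqrt(2π·39n).
Dividing by n^(7/2): sqrt(2π·39n) / n^(7/2) = sqrt(2π·39) · n^((1−7)/2), so the expression behaves like sqrt(2π·39) · n^((1−7)/2) → 0.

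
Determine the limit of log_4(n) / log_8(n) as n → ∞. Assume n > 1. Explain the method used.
lim = ln(8) / ln(4) = log_4(8)

Change of base: log_4(n) = ln n / ln 4 and log_8(n) = ln n / ln 8. The ratio is (ln n / ln 4) · (ln 8 / ln n) = ln 8 / ln 4, a constant independent of n. So the limit is ln 8 / ln 4 = log_4(8).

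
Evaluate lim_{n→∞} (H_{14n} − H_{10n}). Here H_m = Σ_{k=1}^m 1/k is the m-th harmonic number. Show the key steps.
lim = ln(14/10) = ln(7/5)

Euler-Maclaurin gives H_m = ln m + γ + 1/(2m) + O(1/m^2). The γ and O(1/m) terms cancel in the difference:
  H_{14n} − H_{10n} = ln(14n) − ln(10n) + O(1/n) = ln(14/10) + O(1/n).
Hence the limit is ln(14/10) = ln(7/5).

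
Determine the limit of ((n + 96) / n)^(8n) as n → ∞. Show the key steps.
lim = e^768

Rewrite as (1 + 96/n)^(8n). By the standard limit (1 + x/n)^n → e^x, we have (1 + 96/n)^n → e^96, and raising to the 8th power gives e^768.
More precisely, ln[(1 + 96/n)^(8n)] = 8n · ln(1 + 96/n) = 8n · (96/n + O(1/n^2)) = 768 + O(1/n) → 768.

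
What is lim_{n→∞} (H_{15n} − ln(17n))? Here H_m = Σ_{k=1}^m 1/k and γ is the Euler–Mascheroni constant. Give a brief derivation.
lim = ln(15/17) + γ

By Euler-Maclaurin, H_m = ln m + γ + O(1/m). So
  H_{15n} − ln(17n) = ln(15n) + γ − ln(17n) + O(1/n)
                       = ln(15/17) + γ + O(1/n).
Hence the limit is ln(15/17) + γ.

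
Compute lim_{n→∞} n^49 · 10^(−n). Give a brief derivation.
lim = 0

Exponentials with base > 1 dominate every fixed polynomial: for any fixed c, n^c / 10^n → 0 as n → ∞ (e.g. by the ratio test, or by writing 10^n = e^(n ln 10) and noting e^(n ln 10) / n^c → ∞). Hence n^49 · 10^(−n) = n^49 / 10^n → 0.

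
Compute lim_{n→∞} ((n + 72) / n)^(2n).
lim = e^144

Rewrite as (1 + 72/n)^(2n). By the standard limit (1 + x/n)^n → e^x, we have (1 + 72/n)^n → e^72, and raising to the 2nd power gives e^144.
More precisely, ln[(1 + 72/n)^(2n)] = 2n · ln(1 + 72/n) = 2n · (72/n + O(1/n^2)) = 144 + O(1/n) → 144.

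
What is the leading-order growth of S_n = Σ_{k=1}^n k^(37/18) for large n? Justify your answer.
S_n ~ (18/55) · n^(55/18)

Integral comparison: Σ_{k=1}^n k^(37/18) = ∫_0^n x^(37/18) dx + O(n^(37/18)). The integral is n^(1 + 37/18) / (1 + 37/18) = n^((37+18)/18) / ((37+18)/18) = (18/55) · n^(55/18).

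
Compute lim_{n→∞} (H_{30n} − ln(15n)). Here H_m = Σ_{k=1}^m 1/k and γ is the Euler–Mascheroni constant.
lim = ln 2 + γ

By Euler-Maclaurin, H_m = ln m + γ + O(1/m). So
  H_{30n} − ln(15n) = ln(30n) + γ − ln(15n) + O(1/n)
                       = ln(30/15) + γ + O(1/n).
Hence the limit is ln(30/15) + γ (= ln 2).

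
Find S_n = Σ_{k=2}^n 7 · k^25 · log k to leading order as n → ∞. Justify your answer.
S_n ~ 7 · n^26 log n / 26 − 7 · n^26 / 676

By integral comparison, S_n = ∫_1^n 7 · x^25 · log x dx + O(n^25 · log n). For the integral, ∫ x^25 log x dx = n^26 log n / 26 − n^26/676 (integration by parts). Hence S_n ~ 7 · n^26 log n / 26 − 7 · n^26 / 676.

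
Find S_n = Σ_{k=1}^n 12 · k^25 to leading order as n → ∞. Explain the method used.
S_n ~ 6 · n^26 / 13

By integral comparison (Euler-Maclaurin), Σ_{k=1}^n 12 · k^25 = 12 · ∫_0^n x^25 dx + O(n^25) = 12 · n^26/26 = 6 · n^26 / 13 + O(n^25). (Equivalently, Faulhaber's formula gives the same leading term.)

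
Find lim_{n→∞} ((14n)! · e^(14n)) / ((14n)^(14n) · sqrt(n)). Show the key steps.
lim = sqrt(2π·14)

Stirling: (14n)! ~ sqrt(2π·14n) · (14n/e)^(14n). Hence
  (14n)! · e^(14n) / (14n)^(14n) ~ sqrt(2π·14n).
Dividing by sqrt(n): sqrt(2π·14n) / sqrt(n) = sqrt(2π·14) · n^((1−1)/2), so the limit is sqrt(2π·14).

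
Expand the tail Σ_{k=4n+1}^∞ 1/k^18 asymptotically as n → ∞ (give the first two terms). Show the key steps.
Σ_{k>4n} 1/k^18 = 1/(17 · (4n)^17) − 1/(2 · (4n)^18) + O(1/(4n)^19)

Compare to the integral: ∫_{4n}^∞ x^(−18) dx = [−x^(−17)/17]_{4n}^∞ = 1/((18−1)·(4n)^17). The Euler-Maclaurin correction adds −f(4n)/2 = −1/(2·(4n)^18). Euler-Maclaurin then gives
  Σ_{k>4n} 1/k^18 = ∫_{4n}^∞ dx/x^18 − 1/(2·(4n)^18) + O(1/(4n)^19).
(Equivalently this is ζ(18) − Σ_{k≤4n} 1/k^18.)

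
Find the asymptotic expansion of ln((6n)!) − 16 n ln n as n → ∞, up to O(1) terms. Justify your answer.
ln((6n)!) − 16 n ln n = −10 n ln n + 6(ln 6 − 1) n + (1/2) ln(2π·6n) + O(1/n)

Stirling: ln((6n)!) = 6n ln(6n) − 6n + (1/2) ln(2π·6n) + O(1/n).
Expand 6n ln(6n) = 6n (ln n + ln 6) = 6n ln n + 6n ln 6.
Subtract 16n ln n: leading term is (6 − 16) n ln n = −10 n ln n. The next term is 6n ln 6 − 6n = 6(ln 6 − 1) n. Then the (1/2) ln(2π·6n) correction.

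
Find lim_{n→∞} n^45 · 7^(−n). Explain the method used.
lim = 0

Exponentials with base > 1 dominate every fixed polynomial: for any fixed c, n^c / 7^n → 0 as n → ∞ (e.g. by the ratio test, or by writing 7^n = e^(n ln 7) and noting e^(n ln 7) / n^c → ∞). Hence n^45 · 7^(−n) = n^45 / 7^n → 0.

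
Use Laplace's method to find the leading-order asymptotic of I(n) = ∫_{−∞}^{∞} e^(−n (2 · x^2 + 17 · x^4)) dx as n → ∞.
I(n) ~ sqrt(π/(2n))

φ(x) = 2 · x^2 + 17 · x^4 has its unique global minimum at x* = 0 (since φ'(x) = 4x + 68x^3 = 0 only at x = 0 for real x with both coefficients positive, and φ → ∞ as |x| → ∞). At x* = 0, φ(0) = 0 and φ''(0) = 4. Laplace's method then gives
  I(n) ~ sqrt(2π / (n · φ''(0))) · e^(−n φ(0)) = sqrt(2π / (4n)) = sqrt(π/(2n)).
The 17 · x^4 term contributes only at subleading order (an O(1/n) relative correction).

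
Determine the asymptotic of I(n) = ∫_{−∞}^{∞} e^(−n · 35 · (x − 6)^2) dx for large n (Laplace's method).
I(n) = sqrt(π/(35n))

Here φ(x) = 35 · (x − 6)^2 has its unique minimum at x* = 6 with φ(x*) = 0 and φ''(x*) = 70. Laplace's method gives
  I(n) ~ e^(−n φ(x*)) · sqrt(2π / (n · φ''(x*))) = sqrt(2π / (70n)) = sqrt(π/(35n)).
This is exact: substituting u = (x − 6)·sqrt(35n) gives I(n) = (1/sqrt(35n)) ∫_{−∞}^{∞} e^(−u^2) du = sqrt(π/(35n)).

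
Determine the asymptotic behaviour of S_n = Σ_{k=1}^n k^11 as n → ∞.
S_n ~ n^12 / 12

By integral comparison (Euler-Maclaurin), Σ_{k=1}^n k^11 = ∫_0^n x^11 dx + O(n^11) = n^12/12 + O(n^11). (Equivalently, Faulhaber's formula gives the same leading term.)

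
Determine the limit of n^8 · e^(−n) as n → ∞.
lim = 0

Exponentials with base > 1 dominate every fixed polynomial: for any fixed c, n^c / e^n → 0 as n → ∞ (e.g. by the ratio test, or since e^n grows faster than any power of n). Hence n^8 · e^(−n) = n^8 / e^n → 0.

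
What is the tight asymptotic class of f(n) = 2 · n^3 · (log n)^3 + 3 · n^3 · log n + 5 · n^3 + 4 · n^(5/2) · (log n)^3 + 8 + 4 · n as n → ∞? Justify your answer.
f(n) ∈ Θ(n^3 · (log n)^3)

Compare the terms by growth order. For large n, n^a · (log n)^b dominates n^a' · (log n)^b' iff a > a', or (a = a' and b > b'). Ranking the 6 terms shows the dominant one is 2 · n^3 · (log n)^3. Hence f(n) ∈ Θ(n^3 · (log n)^3).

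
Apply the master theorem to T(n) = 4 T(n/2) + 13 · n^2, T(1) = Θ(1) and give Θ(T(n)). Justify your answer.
T(n) = Θ(n^2 log n)

log_2 4 = 2, and f(n) = 13 · n^2 = Θ(n^(log_2 4)). This is Case 2 of the master theorem: T(n) = Θ(f(n) · log n) = Θ(n^2 log n).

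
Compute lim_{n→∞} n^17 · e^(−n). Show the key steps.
lim = 0

Exponentials with base > 1 dominate every fixed polynomial: for any fixed c, n^c / e^n → 0 as n → ∞ (e.g. by the ratio test, or since e^n grows faster than any power of n). Hence n^17 · e^(−n) = n^17 / e^n → 0.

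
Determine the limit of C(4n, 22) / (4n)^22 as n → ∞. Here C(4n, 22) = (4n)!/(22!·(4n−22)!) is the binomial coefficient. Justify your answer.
lim = 1/22! = 1/1124000727777607680000

With N = 4n → ∞: C(N, 22) / N^22 = [N(N−1)…(N−21)] / (22! · N^22) = (1/22!) · 1 · (1 − 1/(4n)) · … · (1 − 21/(4n)). Each factor → 1 as N → ∞, so the limit is 1/22! = 1/1124000727777607680000.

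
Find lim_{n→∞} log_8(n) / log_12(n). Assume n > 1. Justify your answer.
lim = ln(12) / ln(8) = log_8(12)

Change of base: log_8(n) = ln n / ln 8 and log_12(n) = ln n / ln 12. The ratio is (ln n / ln 8) · (ln 12 / ln n) = ln 12 / ln 8, a constant independent of n. So the limit is ln 12 / ln 8 = log_8(12).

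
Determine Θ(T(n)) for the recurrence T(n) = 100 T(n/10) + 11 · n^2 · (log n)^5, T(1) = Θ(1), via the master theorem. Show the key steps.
T(n) = Θ(n^2 · (log n)^6)

Here log_10 100 = 2 and f(n) = 11 · n^2 · (log n)^5 = Θ(n^(log_10 100) · (log n)^5). This is the extended Case 2 of the master theorem (f matches the critical exponent up to log factors), giving T(n) = Θ(n^(log_10 100) · (log n)^(5+1)) = Θ(n^2 · (log n)^6).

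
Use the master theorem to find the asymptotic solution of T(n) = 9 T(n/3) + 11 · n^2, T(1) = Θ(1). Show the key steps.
T(n) = Θ(n^2 log n)

log_3 9 = 2, and f(n) = 11 · n^2 = Θ(n^(log_3 9)). This is Case 2 of the master theorem: T(n) = Θ(f(n) · log n) = Θ(n^2 log n).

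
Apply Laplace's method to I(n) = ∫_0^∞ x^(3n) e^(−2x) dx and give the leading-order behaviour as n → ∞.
I(n) ~ (sqrt(2π·3n) / 2) · (3n/(2e))^(3n)

Write the integrand as exp(3n ln x − 2x) and set f(x) = 3n ln x − 2x. Then f'(x) = 3n/x − 2 = 0 at x* = 3n/2, and f''(x*) = −3n/x*^2 = −2^2/(3n). Laplace's method (interior maximum) gives
  I(n) ~ e^(f(x*)) · sqrt(2π / |f''(x*)|)
        = exp(3n ln(3n/2) − 3n) · sqrt(2π · 3n / 2^2)
        = (3n/2)^(3n) e^(−3n) · sqrt(2π·3n) / 2
        = (sqrt(2π·3n) / 2) · (3n/(2e))^(3n).
This matches Γ(3n+1)/2^(3n+1) with Stirling applied to Γ.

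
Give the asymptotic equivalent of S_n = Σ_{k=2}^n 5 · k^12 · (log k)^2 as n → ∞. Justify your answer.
S_n ~ 5 · n^13 · (log n)^2 / 13

By integral comparison, S_n = ∫_1^n 5 · x^12 · (log x)^2 dx + O(n^12 · (log n)^2). For the integral, the leading term of ∫_1^n x^12 (log x)^2 dx is n^13/13 · (log n)^2 (by repeated integration by parts; each step lowers the log-exponent and produces a relatively O(1/log n) correction). Hence S_n ~ 5 · n^13 · (log n)^2 / 13.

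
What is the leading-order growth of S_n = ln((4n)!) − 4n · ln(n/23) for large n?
S_n ~ 4n · (ln 92 − 1) + O(ln n)

Stirling: ln((4n)!) = 4n ln(4n) − 4n + O(ln n).
  S_n = 4n ln(4n) − 4n − 4n ln(n/23) + O(ln n)
      = 4n ln(4n) − 4n ln n + 4n ln 23 − 4n + O(ln n)
      = 4n ln 4 + 4n ln 23 − 4n + O(ln n)
      = 4n (ln 92 − 1) + O(ln n).
Numerically ln(92) − 1 ≈ 3.5218.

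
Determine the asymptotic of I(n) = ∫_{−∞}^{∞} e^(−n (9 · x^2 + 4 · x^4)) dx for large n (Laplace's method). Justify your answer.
I(n) ~ sqrt(π/(9n))

φ(x) = 9 · x^2 + 4 · x^4 has its unique global minimum at x* = 0 (since φ'(x) = 18x + 16x^3 = 0 only at x = 0 for real x with both coefficients positive, and φ → ∞ as |x| → ∞). At x* = 0, φ(0) = 0 and φ''(0) = 18. Laplace's method then gives
  I(n) ~ sqrt(2π / (n · φ''(0))) · e^(−n φ(0)) = sqrt(2π / (18n)) = sqrt(π/(9n)).
The 4 · x^4 term contributes only at subleading order (an O(1/n) relative correction).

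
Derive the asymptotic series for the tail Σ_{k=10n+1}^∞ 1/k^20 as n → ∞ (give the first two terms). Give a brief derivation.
Σ_{k>10n} 1/k^20 = 1/(19 · (10n)^19) − 1/(2 · (10n)^20) + O(1/(10n)^21)

Compare to the integral: ∫_{10n}^∞ x^(−20) dx = [−x^(−19)/19]_{10n}^∞ = 1/((20−1)·(10n)^19). The Euler-Maclaurin correction adds −f(10n)/2 = −1/(2·(10n)^20). Euler-Maclaurin then gives
  Σ_{k>10n} 1/k^20 = ∫_{10n}^∞ dx/x^20 − 1/(2·(10n)^20) + O(1/(10n)^21).
(Equivalently this is ζ(20) − Σ_{k≤10n} 1/k^20.)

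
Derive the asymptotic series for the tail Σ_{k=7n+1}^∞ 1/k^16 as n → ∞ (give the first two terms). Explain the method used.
Σ_{k>7n} 1/k^16 = 1/(15 · (7n)^15) − 1/(2 · (7n)^16) + O(1/(7n)^17)

Compare to the integral: ∫_{7n}^∞ x^(−16) dx = [−x^(−15)/15]_{7n}^∞ = 1/((16−1)·(7n)^15). The Euler-Maclaurin correction adds −f(7n)/2 = −1/(2·(7n)^16). Euler-Maclaurin then gives
  Σ_{k>7n} 1/k^16 = ∫_{7n}^∞ dx/x^16 − 1/(2·(7n)^16) + O(1/(7n)^17).
(Equivalently this is ζ(16) − Σ_{k≤7n} 1/k^16.)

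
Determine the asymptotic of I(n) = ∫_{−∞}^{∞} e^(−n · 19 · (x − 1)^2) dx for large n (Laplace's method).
I(n) = sqrt(π/(19n))

Here φ(x) = 19 · (x − 1)^2 has its unique minimum at x* = 1 with φ(x*) = 0 and φ''(x*) = 38. Laplace's method gives
  I(n) ~ e^(−n φ(x*)) · sqrt(2π / (n · φ''(x*))) = sqrt(2π / (38n)) = sqrt(π/(19n)).
This is exact: substituting u = (x − 1)·sqrt(19n) gives I(n) = (1/sqrt(19n)) ∫_{−∞}^{∞} e^(−u^2) du = sqrt(π/(19n)).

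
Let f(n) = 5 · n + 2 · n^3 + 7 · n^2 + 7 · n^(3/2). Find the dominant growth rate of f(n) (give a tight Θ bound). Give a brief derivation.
f(n) ∈ Θ(n^3)

Compare the terms by growth order. For large n, n^a · (log n)^b dominates n^a' · (log n)^b' iff a > a', or (a = a' and b > b'). Ranking the 4 terms shows the dominant one is 2 · n^3. Hence f(n) ∈ Θ(n^3).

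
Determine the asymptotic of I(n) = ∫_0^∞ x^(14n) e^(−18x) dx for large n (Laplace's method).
I(n) ~ (sqrt(2π·14n) / 18) · (14n/(18e))^(14n)

Write the integrand as exp(14n ln x − 18x) and set f(x) = 14n ln x − 18x. Then f'(x) = 14n/x − 18 = 0 at x* = 14n/18, and f''(x*) = −14n/x*^2 = −18^2/(14n). Laplace's method (interior maximum) gives
  I(n) ~ e^(f(x*)) · sqrt(2π / |f''(x*)|)
        = exp(14n ln(14n/18) − 14n) · sqrt(2π · 14n / 18^2)
        = (14n/18)^(14n) e^(−14n) · sqrt(2π·14n) / 18
        = (sqrt(2π·14n) / 18) · (14n/(18e))^(14n).
This matches Γ(14n+1)/18^(14n+1) with Stirling applied to Γ.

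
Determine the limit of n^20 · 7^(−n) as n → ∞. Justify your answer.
lim = 0

Exponentials with base > 1 dominate every fixed polynomial: for any fixed c, n^c / 7^n → 0 as n → ∞ (e.g. by the ratio test, or by writing 7^n = e^(n ln 7) and noting e^(n ln 7) / n^c → ∞). Hence n^20 · 7^(−n) = n^20 / 7^n → 0.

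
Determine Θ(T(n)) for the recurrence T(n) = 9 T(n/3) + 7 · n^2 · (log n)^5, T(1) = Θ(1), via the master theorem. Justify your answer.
T(n) = Θ(n^2 · (log n)^6)

Here log_3 9 = 2 and f(n) = 7 · n^2 · (log n)^5 = Θ(n^(log_3 9) · (log n)^5). This is the extended Case 2 of the master theorem (f matches the critical exponent up to log factors), giving T(n) = Θ(n^(log_3 9) · (log n)^(5+1)) = Θ(n^2 · (log n)^6).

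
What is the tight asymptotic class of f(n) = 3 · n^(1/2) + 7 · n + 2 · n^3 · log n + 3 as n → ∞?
f(n) ∈ Θ(n^3 · log n)

Compare the terms by growth order. For large n, n^a · (log n)^b dominates n^a' · (log n)^b' iff a > a', or (a = a' and b > b'). Ranking the 4 terms shows the dominant one is 2 · n^3 · log n. Hence f(n) ∈ Θ(n^3 · log n).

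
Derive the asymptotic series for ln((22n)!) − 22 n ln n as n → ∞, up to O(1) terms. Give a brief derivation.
ln((22n)!) − 22 n ln n = 22(ln 22 − 1) n + (1/2) ln(2π·22n) + O(1/n)

Stirling: ln((22n)!) = 22n ln(22n) − 22n + (1/2) ln(2π·22n) + O(1/n).
Since 22n ln(22n) = 22n ln n + 22n ln 22, subtracting 22n ln n cancels the n ln n term exactly. What remains is 22(ln 22 − 1) n + (1/2) ln(2π·22n) + O(1/n).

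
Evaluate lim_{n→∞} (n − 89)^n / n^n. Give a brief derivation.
lim = e^(−89)

Rewrite as (1 − 89/n)^(n). By the standard limit (1 + x/n)^n → e^x, we have (1 − 89/n)^n → e^(−89), and raising to the 1st power gives e^(−89).
More precisely, ln[(1 − 89/n)^(n)] = n · ln(1 − 89/n) = n · (-89/n + O(1/n^2)) = -89 + O(1/n) → -89.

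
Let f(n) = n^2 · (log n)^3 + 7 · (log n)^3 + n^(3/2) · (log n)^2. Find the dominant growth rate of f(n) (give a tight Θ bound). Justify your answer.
f(n) ∈ Θ(n^2 · (log n)^3)

Compare the terms by growth order. For large n, n^a · (log n)^b dominates n^a' · (log n)^b' iff a > a', or (a = a' and b > b'). Ranking the 3 terms shows the dominant one is n^2 · (log n)^3. Hence f(n) ∈ Θ(n^2 · (log n)^3).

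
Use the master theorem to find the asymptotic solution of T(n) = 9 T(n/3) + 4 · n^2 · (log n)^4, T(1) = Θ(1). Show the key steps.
T(n) = Θ(n^2 · (log n)^5)

Here log_3 9 = 2 and f(n) = 4 · n^2 · (log n)^4 = Θ(n^(log_3 9) · (log n)^4). This is the extended Case 2 of the master theorem (f matches the critical exponent up to log factors), giving T(n) = Θ(n^(log_3 9) · (log n)^(4+1)) = Θ(n^2 · (log n)^5).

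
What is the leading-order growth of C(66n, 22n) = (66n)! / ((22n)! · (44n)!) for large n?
C(66n, 22n) ~ (27/4)^(22n) · sqrt(3/(4π·22n))

Write N = 22n. Apply Stirling to each factorial:
  (3N)! ~ sqrt(2π·3N) · (3N/e)^(3N),
  N! ~ sqrt(2π N) · (N/e)^N,
  (2N)! ~ sqrt(2π·2N) · (2N/e)^(2N).
The exponential factors combine to (3N)^(3N) / (N^N · (2N)^(2N)) = 3^(3N)/2^(2N) = (3^3/2^2)^N = (27/4)^N.
The square-root prefactors combine to sqrt(2π·3N) / (sqrt(2π N)·sqrt(2π·2N)) = sqrt(3 / (2π·2·N)) = sqrt(3/(4π·22n)).
Substituting N = 22n: C(66n, 22n) ~ (27/4)^(22n) · sqrt(3/(4π·22n)).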